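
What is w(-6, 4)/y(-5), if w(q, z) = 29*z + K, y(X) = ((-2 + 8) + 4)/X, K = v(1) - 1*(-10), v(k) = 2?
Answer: -64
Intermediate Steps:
K = 12 (K = 2 - 1*(-10) = 2 + 10 = 12)
y(X) = 10/X (y(X) = (6 + 4)/X = 10/X)
w(q, z) = 12 + 29*z (w(q, z) = 29*z + 12 = 12 + 29*z)
w(-6, 4)/y(-5) = (12 + 29*4)/((10/(-5))) = (12 + 116)/((10*(-1/5))) = 128/(-2) = 128*(-1/2) = -64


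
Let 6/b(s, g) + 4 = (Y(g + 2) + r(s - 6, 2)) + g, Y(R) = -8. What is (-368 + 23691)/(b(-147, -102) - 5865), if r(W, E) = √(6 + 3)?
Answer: -862951/217007 ≈ -3.9766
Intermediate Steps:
r(W, E) = 3 (r(W, E) = √9 = 3)
b(s, g) = 6/(-9 + g) (b(s, g) = 6/(-4 + ((-8 + 3) + g)) = 6/(-4 + (-5 + g)) = 6/(-9 + g))
(-368 + 23691)/(b(-147, -102) - 5865) = (-368 + 23691)/(6/(-9 - 102) - 5865) = 23323/(6/(-111) - 5865) = 23323/(6*(-1/111) - 5865) = 23323/(-2/37 - 5865) = 23323/(-217007/37) = 23323*(-37/217007) = -862951/217007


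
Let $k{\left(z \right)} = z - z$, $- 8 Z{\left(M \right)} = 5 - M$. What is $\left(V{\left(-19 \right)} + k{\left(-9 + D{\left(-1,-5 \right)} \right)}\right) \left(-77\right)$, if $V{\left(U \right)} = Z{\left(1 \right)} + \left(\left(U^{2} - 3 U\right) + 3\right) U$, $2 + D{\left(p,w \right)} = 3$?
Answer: $\frac{1231923}{2} \approx 6.1596 \cdot 10^{5}$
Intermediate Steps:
$Z{\left(M \right)} = - \frac{5}{8} + \frac{M}{8}$ ($Z{\left(M \right)} = - \frac{5 - M}{8} = - \frac{5}{8} + \frac{M}{8}$)
$D{\left(p,w \right)} = 1$ ($D{\left(p,w \right)} = -2 + 3 = 1$)
$V{\left(U \right)} = - \frac{1}{2} + U \left(3 + U^{2} - 3 U\right)$ ($V{\left(U \right)} = \left(- \frac{5}{8} + \frac{1}{8} \cdot 1\right) + \left(\left(U^{2} - 3 U\right) + 3\right) U = \left(- \frac{5}{8} + \frac{1}{8}\right) + \left(3 + U^{2} - 3 U\right) U = - \frac{1}{2} + U \left(3 + U^{2} - 3 U\right)$)
$k{\left(z \right)} = 0$
$\left(V{\left(-19 \right)} + k{\left(-9 + D{\left(-1,-5 \right)} \right)}\right) \left(-77\right) = \left(\left(- \frac{1}{2} + \left(-19\right)^{3} - 3 \left(-19\right)^{2} + 3 \left(-19\right)\right) + 0\right) \left(-77\right) = \left(\left(- \frac{1}{2} - 6859 - 1083 - 57\right) + 0\right) \left(-77\right) = \left(- \frac{15999}{2} + 0\right) \left(-77\right) = \left(- \frac{15999}{2}\right) \left(-77\right) = \frac{1231923}{2}$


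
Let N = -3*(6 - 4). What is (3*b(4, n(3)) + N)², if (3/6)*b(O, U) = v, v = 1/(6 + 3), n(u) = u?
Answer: 256/9 ≈ 28.444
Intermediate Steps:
N = -6 (N = -3*2 = -6)
v = ⅑ (v = 1/9 = ⅑ ≈ 0.11111)
b(O, U) = 2/9 (b(O, U) = 2*(⅑) = 2/9)
(3*b(4, n(3)) + N)² = (3*(2/9) - 6)² = (⅔ - 6)² = (-16/3)² = 256/9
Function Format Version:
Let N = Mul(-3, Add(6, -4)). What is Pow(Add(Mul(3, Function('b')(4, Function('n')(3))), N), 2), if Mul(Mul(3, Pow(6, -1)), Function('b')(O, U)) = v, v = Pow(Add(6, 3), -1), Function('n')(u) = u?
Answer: Rational(256, 9) ≈ 28.444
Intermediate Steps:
N = -6 (N = Mul(-3, 2) = -6)
v = Rational(1, 9) (v = Pow(9, -1) = Rational(1, 9) ≈ 0.11111)
Function('b')(O, U) = Rational(2, 9) (Function('b')(O, U) = Mul(2, Rational(1, 9)) = Rational(2, 9))
Pow(Add(Mul(3, Function('b')(4, Function('n')(3))), N), 2) = Pow(Add(Mul(3, Rational(2, 9)), -6), 2) = Pow(Add(Rational(2, 3), -6), 2) = Pow(Rational(-16, 3), 2) = Rational(256, 9)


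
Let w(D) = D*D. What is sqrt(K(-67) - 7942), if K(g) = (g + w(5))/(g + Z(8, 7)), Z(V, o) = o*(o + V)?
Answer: I*sqrt(2867461)/19 ≈ 89.124*I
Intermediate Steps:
w(D) = D**2
Z(V, o) = o*(V + o)
K(g) = (25 + g)/(105 + g) (K(g) = (g + 5**2)/(g + 7*(8 + 7)) = (g + 25)/(g + 7*15) = (25 + g)/(g + 105) = (25 + g)/(105 + g))
sqrt(K(-67) - 7942) = sqrt((25 - 67)/(105 - 67) - 7942) = sqrt(-42/38 - 7942) = sqrt((1/38)*(-42) - 7942) = sqrt(-21/19 - 7942) = sqrt(-150919/19) = I*sqrt(2867461)/19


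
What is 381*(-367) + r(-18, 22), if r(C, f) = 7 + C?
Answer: -139838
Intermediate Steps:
381*(-367) + r(-18, 22) = 381*(-367) + (7 - 18) = -139827 - 11 = -139838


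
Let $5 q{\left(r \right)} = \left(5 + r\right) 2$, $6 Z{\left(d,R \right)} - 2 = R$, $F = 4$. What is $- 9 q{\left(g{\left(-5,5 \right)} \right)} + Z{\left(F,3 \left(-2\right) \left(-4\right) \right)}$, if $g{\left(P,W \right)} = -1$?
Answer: $- \frac{151}{15} \approx -10.067$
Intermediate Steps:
$Z{\left(d,R \right)} = \frac{1}{3} + \frac{R}{6}$
$q{\left(r \right)} = 2 + \frac{2 r}{5}$ ($q{\left(r \right)} = \frac{\left(5 + r\right) 2}{5} = \frac{10 + 2 r}{5} = 2 + \frac{2 r}{5}$)
$- 9 q{\left(g{\left(-5,5 \right)} \right)} + Z{\left(F,3 \left(-2\right) \left(-4\right) \right)} = - 9 \left(2 + \frac{2}{5} \left(-1\right)\right) + \left(\frac{1}{3} + \frac{3 \left(-2\right) \left(-4\right)}{6}\right) = - 9 \left(2 - \frac{2}{5}\right) + \left(\frac{1}{3} + \frac{\left(-6\right) \left(-4\right)}{6}\right) = \left(-9\right) \frac{8}{5} + \left(\frac{1}{3} + \frac{1}{6} \cdot 24\right) = - \frac{72}{5} + \left(\frac{1}{3} + 4\right) = - \frac{72}{5} + \frac{13}{3} = - \frac{151}{15}$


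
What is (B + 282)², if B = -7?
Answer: 75625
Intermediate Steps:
(B + 282)² = (-7 + 282)² = 275² = 75625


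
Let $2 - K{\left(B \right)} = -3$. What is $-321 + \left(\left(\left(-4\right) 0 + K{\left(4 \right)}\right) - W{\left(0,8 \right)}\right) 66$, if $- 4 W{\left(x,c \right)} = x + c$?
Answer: $141$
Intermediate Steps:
$K{\left(B \right)} = 5$ ($K{\left(B \right)} = 2 - -3 = 2 + 3 = 5$)
$W{\left(x,c \right)} = - \frac{c}{4} - \frac{x}{4}$ ($W{\left(x,c \right)} = - \frac{x + c}{4} = - \frac{c + x}{4} = - \frac{c}{4} - \frac{x}{4}$)
$-321 + \left(\left(\left(-4\right) 0 + K{\left(4 \right)}\right) - W{\left(0,8 \right)}\right) 66 = -321 + \left(\left(\left(-4\right) 0 + 5\right) - \left(\left(- \frac{1}{4}\right) 8 - 0\right)\right) 66 = -321 + \left(\left(0 + 5\right) - \left(-2 + 0\right)\right) 66 = -321 + \left(5 - -2\right) 66 = -321 + \left(5 + 2\right) 66 = -321 + 7 \cdot 66 = -321 + 462 = 141$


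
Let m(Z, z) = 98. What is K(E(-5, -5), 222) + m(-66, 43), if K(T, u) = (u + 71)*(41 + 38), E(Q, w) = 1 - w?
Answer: 23245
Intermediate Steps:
K(T, u) = 5609 + 79*u (K(T, u) = (71 + u)*79 = 5609 + 79*u)
K(E(-5, -5), 222) + m(-66, 43) = (5609 + 79*222) + 98 = (5609 + 17538) + 98 = 23147 + 98 = 23245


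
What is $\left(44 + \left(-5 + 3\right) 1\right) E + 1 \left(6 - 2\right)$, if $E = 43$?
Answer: $1810$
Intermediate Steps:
$\left(44 + \left(-5 + 3\right) 1\right) E + 1 \left(6 - 2\right) = \left(44 + \left(-5 + 3\right) 1\right) 43 + 1 \left(6 - 2\right) = \left(44 - 2\right) 43 + 1 \cdot 4 = \left(44 - 2\right) 43 + 4 = 42 \cdot 43 + 4 = 1806 + 4 = 1810$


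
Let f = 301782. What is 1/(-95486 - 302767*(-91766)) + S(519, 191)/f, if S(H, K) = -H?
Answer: -1580618142365/919079213542503 ≈ -0.0017198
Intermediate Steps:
1/(-95486 - 302767*(-91766)) + S(519, 191)/f = 1/(-95486 - 302767*(-91766)) - 1*519/301782 = -1/91766/(-398253) - 519*1/301782 = -1/398253*(-1/91766) - 173/100594 = 1/36546084798 - 173/100594 = -1580618142365/919079213542503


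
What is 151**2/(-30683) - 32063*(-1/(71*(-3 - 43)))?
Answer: -1058257095/100210678 ≈ -10.560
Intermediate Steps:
151**2/(-30683) - 32063*(-1/(71*(-3 - 43))) = 22801*(-1/30683) - 32063/((-71*(-46))) = -22801/30683 - 32063/3266 = -1058257095/100210678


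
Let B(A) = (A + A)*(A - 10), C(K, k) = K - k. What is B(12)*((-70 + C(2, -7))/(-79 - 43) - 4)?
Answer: -168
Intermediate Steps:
B(A) = 2*A*(-10 + A) (B(A) = (2*A)*(-10 + A) = 2*A*(-10 + A))
B(12)*((-70 + C(2, -7))/(-79 - 43) - 4) = (2*12*(-10 + 12))*((-70 + (2 - 1*(-7)))/(-79 - 43) - 4) = (2*12*2)*((-70 + (2 + 7))/(-122) - 4) = 48*((-70 + 9)*(-1/122) - 4) = 48*(-61*(-1/122) - 4) = 48*(½ - 4) = 48*(-7/2) = -168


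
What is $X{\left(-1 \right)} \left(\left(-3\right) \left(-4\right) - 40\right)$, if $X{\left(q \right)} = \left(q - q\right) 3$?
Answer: $0$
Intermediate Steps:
$X{\left(q \right)} = 0$ ($X{\left(q \right)} = 0 \cdot 3 = 0$)
$X{\left(-1 \right)} \left(\left(-3\right) \left(-4\right) - 40\right) = 0 \left(\left(-3\right) \left(-4\right) - 40\right) = 0 \left(12 - 40\right) = 0 \left(-28\right) = 0$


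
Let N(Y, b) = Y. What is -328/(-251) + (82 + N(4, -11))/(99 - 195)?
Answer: 4951/12048 ≈ 0.41094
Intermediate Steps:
-328/(-251) + (82 + N(4, -11))/(99 - 195) = -328/(-251) + (82 + 4)/(99 - 195) = -328*(-1/251) + 86/(-96) = 328/251 + 86*(-1/96) = 328/251 - 43/48 = 4951/12048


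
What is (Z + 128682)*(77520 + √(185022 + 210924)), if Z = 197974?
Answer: 25322373120 + 979968*√43994 ≈ 2.5528e+10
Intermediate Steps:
(Z + 128682)*(77520 + √(185022 + 210924)) = (197974 + 128682)*(77520 + √(185022 + 210924)) = 326656*(77520 + √395946) = 326656*(77520 + 3*√43994) = 25322373120 + 979968*√43994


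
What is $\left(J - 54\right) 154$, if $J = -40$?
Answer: $-14476$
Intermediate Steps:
$\left(J - 54\right) 154 = \left(-40 - 54\right) 154 = \left(-94\right) 154 = -14476$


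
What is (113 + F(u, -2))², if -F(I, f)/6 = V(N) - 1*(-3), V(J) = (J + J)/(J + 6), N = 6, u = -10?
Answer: 7921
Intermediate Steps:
V(J) = 2*J/(6 + J) (V(J) = (2*J)/(6 + J) = 2*J/(6 + J))
F(I, f) = -24 (F(I, f) = -6*(2*6/(6 + 6) - 1*(-3)) = -6*(2*6/12 + 3) = -6*(2*6*(1/12) + 3) = -6*(1 + 3) = -6*4 = -24)
(113 + F(u, -2))² = (113 - 24)² = 89² = 7921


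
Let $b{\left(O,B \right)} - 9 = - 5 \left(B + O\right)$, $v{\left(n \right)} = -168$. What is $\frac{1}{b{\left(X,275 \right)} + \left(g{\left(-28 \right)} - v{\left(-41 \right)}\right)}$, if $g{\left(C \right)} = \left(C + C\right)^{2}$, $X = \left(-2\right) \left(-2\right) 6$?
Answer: $\frac{1}{1818} \approx 0.00055005$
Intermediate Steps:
$X = 24$ ($X = 4 \cdot 6 = 24$)
$b{\left(O,B \right)} = 9 - 5 B - 5 O$ ($b{\left(O,B \right)} = 9 - 5 \left(B + O\right) = 9 - \left(5 B + 5 O\right) = 9 - 5 B - 5 O$)
$g{\left(C \right)} = 4 C^{2}$ ($g{\left(C \right)} = \left(2 C\right)^{2} = 4 C^{2}$)
$\frac{1}{b{\left(X,275 \right)} + \left(g{\left(-28 \right)} - v{\left(-41 \right)}\right)} = \frac{1}{\left(9 - 1375 - 120\right) - \left(-168 - 4 \left(-28\right)^{2}\right)} = \frac{1}{\left(9 - 1375 - 120\right) + \left(4 \cdot 784 + 168\right)} = \frac{1}{-1486 + \left(3136 + 168\right)} = \frac{1}{-1486 + 3304} = \frac{1}{1818}$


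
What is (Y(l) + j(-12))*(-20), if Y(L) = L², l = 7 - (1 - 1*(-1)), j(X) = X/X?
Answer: -520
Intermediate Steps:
j(X) = 1
l = 5 (l = 7 - (1 + 1) = 7 - 1*2 = 7 - 2 = 5)
(Y(l) + j(-12))*(-20) = (5² + 1)*(-20) = (25 + 1)*(-20) = 26*(-20) = -520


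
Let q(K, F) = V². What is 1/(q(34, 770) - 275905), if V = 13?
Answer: -1/275736 ≈ -3.6267e-6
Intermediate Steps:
q(K, F) = 169 (q(K, F) = 13² = 169)
1/(q(34, 770) - 275905) = 1/(169 - 275905) = 1/(-275736) = -1/275736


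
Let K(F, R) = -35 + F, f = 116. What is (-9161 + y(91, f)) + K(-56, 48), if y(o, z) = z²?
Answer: 4204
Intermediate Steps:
(-9161 + y(91, f)) + K(-56, 48) = (-9161 + 116²) + (-35 - 56) = (-9161 + 13456) - 91 = 4295 - 91 = 4204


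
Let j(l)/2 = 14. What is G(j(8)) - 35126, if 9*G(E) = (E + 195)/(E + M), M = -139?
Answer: -35091097/999 ≈ -35126.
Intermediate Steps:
j(l) = 28 (j(l) = 2*14 = 28)
G(E) = (195 + E)/(9*(-139 + E)) (G(E) = ((E + 195)/(E - 139))/9 = ((195 + E)/(-139 + E))/9 = (195 + E)/(9*(-139 + E)))
G(j(8)) - 35126 = (195 + 28)/(9*(-139 + 28)) - 35126 = (1/9)*223/(-111) - 35126 = (1/9)*(-1/111)*223 - 35126 = -223/999 - 35126 = -35091097/999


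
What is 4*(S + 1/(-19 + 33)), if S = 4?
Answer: 114/7 ≈ 16.286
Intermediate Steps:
4*(S + 1/(-19 + 33)) = 4*(4 + 1/(-19 + 33)) = 4*(4 + 1/14) = 4*(57/14) = 114/7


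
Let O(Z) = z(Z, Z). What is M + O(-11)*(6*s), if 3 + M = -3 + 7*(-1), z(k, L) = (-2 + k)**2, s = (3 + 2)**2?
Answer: 25337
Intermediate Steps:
s = 25 (s = 5**2 = 25)
O(Z) = (-2 + Z)**2
M = -13 (M = -3 + (-3 + 7*(-1)) = -3 + (-3 - 7) = -3 - 10 = -13)
M + O(-11)*(6*s) = -13 + (-2 - 11)**2*(6*25) = -13 + (-13)**2*150 = -13 + 169*150 = -13 + 25350 = 25337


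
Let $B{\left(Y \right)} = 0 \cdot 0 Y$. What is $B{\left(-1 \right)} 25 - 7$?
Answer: $-7$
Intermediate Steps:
$B{\left(Y \right)} = 0$ ($B{\left(Y \right)} = 0 Y = 0$)
$B{\left(-1 \right)} 25 - 7 = 0 \cdot 25 - 7 = 0 - 7 = -7$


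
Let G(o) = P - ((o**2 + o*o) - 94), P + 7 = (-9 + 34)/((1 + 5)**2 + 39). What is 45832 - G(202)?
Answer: 382058/3 ≈ 1.2735e+5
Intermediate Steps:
P = -20/3 (P = -7 + (-9 + 34)/((1 + 5)**2 + 39) = -7 + 25/(6**2 + 39) = -7 + 25/(36 + 39) = -7 + 25/75 = -7 + 25*(1/75) = -7 + 1/3 = -20/3 ≈ -6.6667)
G(o) = 262/3 - 2*o**2 (G(o) = -20/3 - ((o**2 + o*o) - 94) = -20/3 - ((o**2 + o**2) - 94) = -20/3 - (2*o**2 - 94) = -20/3 - (-94 + 2*o**2) = -20/3 + (94 - 2*o**2) = 262/3 - 2*o**2)
45832 - G(202) = 45832 - (262/3 - 2*202**2) = 45832 - (262/3 - 2*40804) = 45832 - (262/3 - 81608) = 45832 - 1*(-244562/3) = 45832 + 244562/3 = 382058/3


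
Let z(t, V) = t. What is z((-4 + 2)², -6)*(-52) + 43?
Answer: -165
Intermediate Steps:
z((-4 + 2)², -6)*(-52) + 43 = (-4 + 2)²*(-52) + 43 = (-2)²*(-52) + 43 = 4*(-52) + 43 = -208 + 43 = -165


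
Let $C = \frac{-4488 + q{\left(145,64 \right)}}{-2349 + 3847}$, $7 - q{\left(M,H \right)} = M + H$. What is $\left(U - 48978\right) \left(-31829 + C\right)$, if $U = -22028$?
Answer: $\frac{241849134228}{107} \approx 2.2603 \cdot 10^{9}$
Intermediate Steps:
$q{\left(M,H \right)} = 7 - H - M$ ($q{\left(M,H \right)} = 7 - \left(M + H\right) = 7 - \left(H + M\right) = 7 - H - M$)
$C = - \frac{335}{107}$ ($C = \frac{-4488 - 202}{-2349 + 3847} = \frac{-4488 - 202}{1498} = \left(-4488 - 202\right) \frac{1}{1498} = \left(-4690\right) \frac{1}{1498} = - \frac{335}{107} \approx -3.1308$)
$\left(U - 48978\right) \left(-31829 + C\right) = \left(-22028 - 48978\right) \left(-31829 - \frac{335}{107}\right) = \left(-71006\right) \left(- \frac{3406038}{107}\right) = \frac{241849134228}{107}$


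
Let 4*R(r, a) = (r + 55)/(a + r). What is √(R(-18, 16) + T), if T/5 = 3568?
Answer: √285366/4 ≈ 133.55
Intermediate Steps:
T = 17840 (T = 5*3568 = 17840)
R(r, a) = (55 + r)/(4*(a + r)) (R(r, a) = ((r + 55)/(a + r))/4 = ((55 + r)/(a + r))/4 = (55 + r)/(4*(a + r)))
√(R(-18, 16) + T) = √((55 - 18)/(4*(16 - 18)) + 17840) = √((¼)*37/(-2) + 17840) = √((¼)*(-½)*37 + 17840) = √(-37/8 + 17840) = √(142683/8) = √285366/4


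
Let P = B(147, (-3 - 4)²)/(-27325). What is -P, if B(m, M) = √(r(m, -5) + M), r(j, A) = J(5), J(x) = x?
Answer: 3*√6/27325 ≈ 0.00026893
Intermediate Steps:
r(j, A) = 5
B(m, M) = √(5 + M)
P = -3*√6/27325 (P = √(5 + (-3 - 4)²)/(-27325) = √(5 + (-7)²)*(-1/27325) = √(5 + 49)*(-1/27325) = √54*(-1/27325) = (3*√6)*(-1/27325) = -3*√6/27325 ≈ -0.00026893)
-P = -(-3)*√6/27325 = 3*√6/27325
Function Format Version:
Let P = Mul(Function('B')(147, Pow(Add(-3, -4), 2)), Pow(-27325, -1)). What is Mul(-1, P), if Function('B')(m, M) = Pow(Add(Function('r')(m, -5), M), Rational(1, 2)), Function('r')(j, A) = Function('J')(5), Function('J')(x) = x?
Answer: Mul(Rational(3, 27325), Pow(6, Rational(1, 2))) ≈ 0.00026893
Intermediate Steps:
Function('r')(j, A) = 5
Function('B')(m, M) = Pow(Add(5, M), Rational(1, 2))
P = Mul(Rational(-3, 27325), Pow(6, Rational(1, 2))) (P = Mul(Pow(Add(5, Pow(Add(-3, -4), 2)), Rational(1, 2)), Pow(-27325, -1)) = Mul(Pow(Add(5, Pow(-7, 2)), Rational(1, 2)), Rational(-1, 27325)) = Mul(Pow(Add(5, 49), Rational(1, 2)), Rational(-1, 27325)) = Mul(Pow(54, Rational(1, 2)), Rational(-1, 27325)) = Mul(Mul(3, Pow(6, Rational(1, 2))), Rational(-1, 27325)) = Mul(Rational(-3, 27325), Pow(6, Rational(1, 2))) ≈ -0.00026893)
Mul(-1, P) = Mul(-1, Mul(Rational(-3, 27325), Pow(6, Rational(1, 2)))) = Mul(Rational(3, 27325), Pow(6, Rational(1, 2)))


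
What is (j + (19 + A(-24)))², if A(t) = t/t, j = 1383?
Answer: 1968409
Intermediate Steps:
A(t) = 1
(j + (19 + A(-24)))² = (1383 + (19 + 1))² = (1383 + 20)² = 1403² = 1968409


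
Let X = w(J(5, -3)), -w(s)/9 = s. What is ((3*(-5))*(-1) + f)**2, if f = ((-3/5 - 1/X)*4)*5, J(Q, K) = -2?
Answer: 289/81 ≈ 3.5679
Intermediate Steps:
w(s) = -9*s
X = 18 (X = -9*(-2) = 18)
f = -118/9 (f = ((-3/5 - 1/18)*4)*5 = -59/90*4*5 = -118/45*5 = -118/9 ≈ -13.111)
((3*(-5))*(-1) + f)**2 = ((3*(-5))*(-1) - 118/9)**2 = (-15*(-1) - 118/9)**2 = (15 - 118/9)**2 = (17/9)**2 = 289/81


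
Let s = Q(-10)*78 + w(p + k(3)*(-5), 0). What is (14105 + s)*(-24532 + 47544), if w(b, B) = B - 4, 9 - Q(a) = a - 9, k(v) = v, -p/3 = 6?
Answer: 374750420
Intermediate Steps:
p = -18 (p = -3*6 = -18)
Q(a) = 18 - a (Q(a) = 9 - (a - 9) = 9 - (-9 + a) = 9 + (9 - a) = 18 - a)
w(b, B) = -4 + B
s = 2180 (s = (18 - 1*(-10))*78 + (-4 + 0) = (18 + 10)*78 - 4 = 28*78 - 4 = 2184 - 4 = 2180)
(14105 + s)*(-24532 + 47544) = (14105 + 2180)*(-24532 + 47544) = 16285*23012 = 374750420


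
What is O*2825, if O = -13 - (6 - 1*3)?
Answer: -45200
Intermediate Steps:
O = -16 (O = -13 - (6 - 3) = -13 - 1*3 = -13 - 3 = -16)
O*2825 = -16*2825 = -45200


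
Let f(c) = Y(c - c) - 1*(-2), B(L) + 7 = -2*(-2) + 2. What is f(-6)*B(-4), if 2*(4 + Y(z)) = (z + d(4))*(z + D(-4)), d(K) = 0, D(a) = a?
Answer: 2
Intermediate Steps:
Y(z) = -4 + z*(-4 + z)/2 (Y(z) = -4 + ((z + 0)*(z - 4))/2 = -4 + (z*(-4 + z))/2 = -4 + z*(-4 + z)/2)
B(L) = -1 (B(L) = -7 + (-2*(-2) + 2) = -7 + (4 + 2) = -7 + 6 = -1)
f(c) = -2 (f(c) = (-4 + (c - c)²/2 - 2*(c - c)) - 1*(-2) = (-4 + (½)*0² - 2*0) + 2 = (-4 + (½)*0 + 0) + 2 = (-4 + 0 + 0) + 2 = -4 + 2 = -2)
f(-6)*B(-4) = -2*(-1) = 2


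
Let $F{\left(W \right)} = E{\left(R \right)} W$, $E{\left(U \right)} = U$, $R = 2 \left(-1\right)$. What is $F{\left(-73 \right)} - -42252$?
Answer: $42398$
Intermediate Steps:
$R = -2$
$F{\left(W \right)} = - 2 W$
$F{\left(-73 \right)} - -42252 = \left(-2\right) \left(-73\right) - -42252 = 146 + 42252 = 42398$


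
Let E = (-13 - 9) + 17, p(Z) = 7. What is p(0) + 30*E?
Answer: -143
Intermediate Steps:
E = -5 (E = -22 + 17 = -5)
p(0) + 30*E = 7 + 30*(-5) = 7 - 150 = -143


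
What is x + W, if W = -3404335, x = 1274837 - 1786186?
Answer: -3915684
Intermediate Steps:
x = -511349
x + W = -511349 - 3404335 = -3915684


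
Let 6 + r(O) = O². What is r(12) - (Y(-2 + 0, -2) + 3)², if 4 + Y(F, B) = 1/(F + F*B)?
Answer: 551/4 ≈ 137.75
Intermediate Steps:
Y(F, B) = -4 + 1/(F + B*F) (Y(F, B) = -4 + 1/(F + F*B) = -4 + 1/(F + B*F))
r(O) = -6 + O²
r(12) - (Y(-2 + 0, -2) + 3)² = (-6 + 12²) - ((1 - 4*(-2 + 0) - 4*(-2)*(-2 + 0))/((-2 + 0)*(1 - 2)) + 3)² = (-6 + 144) - ((1 - 4*(-2) - 4*(-2)*(-2))/(-2*(-1)) + 3)² = 138 - (-½*(-1)*(1 + 8 - 16) + 3)² = 138 - (-½*(-1)*(-7) + 3)² = 138 - (-7/2 + 3)² = 138 - (-½)² = 138 - 1*¼ = 138 - ¼ = 551/4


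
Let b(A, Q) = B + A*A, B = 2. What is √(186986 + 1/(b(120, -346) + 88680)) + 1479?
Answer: 1479 + √1986894298908946/103082 ≈ 1911.4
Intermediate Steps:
b(A, Q) = 2 + A² (b(A, Q) = 2 + A*A = 2 + A²)
√(186986 + 1/(b(120, -346) + 88680)) + 1479 = √(186986 + 1/((2 + 120²) + 88680)) + 1479 = √(186986 + 1/((2 + 14400) + 88680)) + 1479 = √(186986 + 1/(14402 + 88680)) + 1479 = √(186986 + 1/103082) + 1479 = √(19274890853/103082) + 1479 = √1986894298908946/103082 + 1479 = 1479 + √1986894298908946/103082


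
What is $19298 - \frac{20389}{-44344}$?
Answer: $\frac{855770901}{44344} \approx 19298.0$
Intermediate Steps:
$19298 - \frac{20389}{-44344} = 19298 - 20389 \left(- \frac{1}{44344}\right) = 19298 - - \frac{20389}{44344} = 19298 + \frac{20389}{44344} = \frac{855770901}{44344}$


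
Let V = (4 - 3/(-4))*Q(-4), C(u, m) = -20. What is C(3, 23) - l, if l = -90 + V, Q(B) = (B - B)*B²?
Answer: 70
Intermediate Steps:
Q(B) = 0 (Q(B) = 0*B² = 0)
V = 0 (V = (4 - 3/(-4))*0 = (4 - 3*(-¼))*0 = (4 + ¾)*0 = (19/4)*0 = 0)
l = -90 (l = -90 + 0 = -90)
C(3, 23) - l = -20 - 1*(-90) = -20 + 90 = 70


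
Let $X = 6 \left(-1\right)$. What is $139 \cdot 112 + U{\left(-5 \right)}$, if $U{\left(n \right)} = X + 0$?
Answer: $15562$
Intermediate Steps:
$X = -6$
$U{\left(n \right)} = -6$ ($U{\left(n \right)} = -6 + 0 = -6$)
$139 \cdot 112 + U{\left(-5 \right)} = 139 \cdot 112 - 6 = 15568 - 6 = 15562$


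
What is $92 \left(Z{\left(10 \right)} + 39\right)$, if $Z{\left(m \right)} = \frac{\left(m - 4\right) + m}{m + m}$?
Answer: $\frac{18308}{5} \approx 3661.6$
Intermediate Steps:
$Z{\left(m \right)} = \frac{-4 + 2 m}{2 m}$ ($Z{\left(m \right)} = \frac{\left(m - 4\right) + m}{2 m} = \left(\left(-4 + m\right) + m\right) \frac{1}{2 m} = \left(-4 + 2 m\right) \frac{1}{2 m} = \frac{-4 + 2 m}{2 m}$)
$92 \left(Z{\left(10 \right)} + 39\right) = 92 \left(\frac{-2 + 10}{10} + 39\right) = 92 \left(\frac{1}{10} \cdot 8 + 39\right) = 92 \left(\frac{4}{5} + 39\right) = 92 \cdot \frac{199}{5} = \frac{18308}{5}$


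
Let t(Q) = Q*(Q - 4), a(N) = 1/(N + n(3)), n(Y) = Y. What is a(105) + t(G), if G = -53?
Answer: 326269/108 ≈ 3021.0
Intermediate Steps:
a(N) = 1/(3 + N) (a(N) = 1/(N + 3) = 1/(3 + N))
t(Q) = Q*(-4 + Q)
a(105) + t(G) = 1/(3 + 105) - 53*(-4 - 53) = 1/108 - 53*(-57) = 1/108 + 3021 = 326269/108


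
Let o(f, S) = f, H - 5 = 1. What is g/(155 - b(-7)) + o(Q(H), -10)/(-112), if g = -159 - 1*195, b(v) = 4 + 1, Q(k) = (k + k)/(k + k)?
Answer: -6633/2800 ≈ -2.3689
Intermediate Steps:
H = 6 (H = 5 + 1 = 6)
Q(k) = 1 (Q(k) = (2*k)/((2*k)) = (2*k)*(1/(2*k)) = 1)
b(v) = 5
g = -354 (g = -159 - 195 = -354)
g/(155 - b(-7)) + o(Q(H), -10)/(-112) = -354/(155 - 1*5) + 1/(-112) = -354/(155 - 5) + 1*(-1/112) = -354/150 - 1/112 = -354*1/150 - 1/112 = -59/25 - 1/112 = -6633/2800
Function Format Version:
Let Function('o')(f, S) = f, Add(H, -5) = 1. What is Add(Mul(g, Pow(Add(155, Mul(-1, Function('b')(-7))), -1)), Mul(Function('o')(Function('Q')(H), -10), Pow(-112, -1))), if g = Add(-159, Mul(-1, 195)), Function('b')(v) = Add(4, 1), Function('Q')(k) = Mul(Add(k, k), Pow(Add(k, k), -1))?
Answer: Rational(-6633, 2800) ≈ -2.3689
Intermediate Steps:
H = 6 (H = Add(5, 1) = 6)
Function('Q')(k) = 1 (Function('Q')(k) = Mul(Mul(2, k), Pow(Mul(2, k), -1)) = Mul(Mul(2, k), Mul(Rational(1, 2), Pow(k, -1))) = 1)
Function('b')(v) = 5
g = -354 (g = Add(-159, -195) = -354)
Add(Mul(g, Pow(Add(155, Mul(-1, Function('b')(-7))), -1)), Mul(Function('o')(Function('Q')(H), -10), Pow(-112, -1))) = Add(Mul(-354, Pow(Add(155, Mul(-1, 5)), -1)), Mul(1, Pow(-112, -1))) = Add(Mul(-354, Pow(Add(155, -5), -1)), Mul(1, Rational(-1, 112))) = Add(Mul(-354, Pow(150, -1)), Rational(-1, 112)) = Add(Mul(-354, Rational(1, 150)), Rational(-1, 112)) = Add(Rational(-59, 25), Rational(-1, 112)) = Rational(-6633, 2800)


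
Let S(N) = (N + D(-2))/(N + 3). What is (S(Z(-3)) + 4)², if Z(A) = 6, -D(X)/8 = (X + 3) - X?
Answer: 4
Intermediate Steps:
D(X) = -24 (D(X) = -8*((X + 3) - X) = -8*((3 + X) - X) = -8*3 = -24)
S(N) = (-24 + N)/(3 + N) (S(N) = (N - 24)/(N + 3) = (-24 + N)/(3 + N))
(S(Z(-3)) + 4)² = ((-24 + 6)/(3 + 6) + 4)² = (-18/9 + 4)² = ((⅑)*(-18) + 4)² = (-2 + 4)² = 2² = 4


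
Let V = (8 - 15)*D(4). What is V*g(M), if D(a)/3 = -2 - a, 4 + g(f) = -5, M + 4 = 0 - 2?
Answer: -1134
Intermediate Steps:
M = -6 (M = -4 + (0 - 2) = -4 - 2 = -6)
g(f) = -9 (g(f) = -4 - 5 = -9)
D(a) = -6 - 3*a (D(a) = 3*(-2 - a) = -6 - 3*a)
V = 126 (V = (8 - 15)*(-6 - 3*4) = -7*(-6 - 12) = -7*(-18) = 126)
V*g(M) = 126*(-9) = -1134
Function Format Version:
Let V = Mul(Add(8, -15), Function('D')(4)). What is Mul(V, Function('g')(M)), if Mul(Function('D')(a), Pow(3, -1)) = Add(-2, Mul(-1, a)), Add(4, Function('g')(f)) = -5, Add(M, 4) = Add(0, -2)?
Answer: -1134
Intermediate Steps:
M = -6 (M = Add(-4, Add(0, -2)) = Add(-4, -2) = -6)
Function('g')(f) = -9 (Function('g')(f) = Add(-4, -5) = -9)
Function('D')(a) = Add(-6, Mul(-3, a)) (Function('D')(a) = Mul(3, Add(-2, Mul(-1, a))) = Add(-6, Mul(-3, a)))
V = 126 (V = Mul(Add(8, -15), Add(-6, Mul(-3, 4))) = Mul(-7, Add(-6, -12)) = Mul(-7, -18) = 126)
Mul(V, Function('g')(M)) = Mul(126, -9) = -1134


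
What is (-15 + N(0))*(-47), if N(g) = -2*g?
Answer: 705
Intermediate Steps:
(-15 + N(0))*(-47) = (-15 - 2*0)*(-47) = (-15 + 0)*(-47) = -15*(-47) = 705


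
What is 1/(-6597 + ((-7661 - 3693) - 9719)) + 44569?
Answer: 1233224229/27670 ≈ 44569.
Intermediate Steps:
1/(-6597 + ((-7661 - 3693) - 9719)) + 44569 = 1/(-6597 + (-11354 - 9719)) + 44569 = 1/(-6597 - 21073) + 44569 = 1/(-27670) + 44569 = -1/27670 + 44569 = 1233224229/27670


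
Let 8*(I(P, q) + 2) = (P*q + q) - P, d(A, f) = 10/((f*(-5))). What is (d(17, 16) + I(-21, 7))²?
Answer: 289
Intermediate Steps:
d(A, f) = -2/f (d(A, f) = 10/((-5*f)) = 10*(-1/(5*f)) = -2/f)
I(P, q) = -2 - P/8 + q/8 + P*q/8 (I(P, q) = -2 + ((P*q + q) - P)/8 = -2 + ((q + P*q) - P)/8 = -2 + (q - P + P*q)/8 = -2 + (-P/8 + q/8 + P*q/8) = -2 - P/8 + q/8 + P*q/8)
(d(17, 16) + I(-21, 7))² = (-2/16 + (-2 - ⅛*(-21) + (⅛)*7 + (⅛)*(-21)*7))² = (-2*1/16 + (-2 + 21/8 + 7/8 - 147/8))² = (-⅛ - 135/8)² = (-17)² = 289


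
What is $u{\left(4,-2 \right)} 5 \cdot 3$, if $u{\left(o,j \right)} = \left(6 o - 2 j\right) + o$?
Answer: $480$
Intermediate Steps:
$u{\left(o,j \right)} = - 2 j + 7 o$ ($u{\left(o,j \right)} = \left(- 2 j + 6 o\right) + o = - 2 j + 7 o$)
$u{\left(4,-2 \right)} 5 \cdot 3 = \left(\left(-2\right) \left(-2\right) + 7 \cdot 4\right) 5 \cdot 3 = \left(4 + 28\right) 5 \cdot 3 = 32 \cdot 5 \cdot 3 = 160 \cdot 3 = 480$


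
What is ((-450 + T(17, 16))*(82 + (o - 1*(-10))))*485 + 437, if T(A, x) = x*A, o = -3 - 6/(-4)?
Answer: -7812428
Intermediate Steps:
o = -3/2 (o = -3 - 6*(-1)/4 = -3 - 1*(-3/2) = -3 + 3/2 = -3/2 ≈ -1.5000)
T(A, x) = A*x
((-450 + T(17, 16))*(82 + (o - 1*(-10))))*485 + 437 = ((-450 + 17*16)*(82 + (-3/2 - 1*(-10))))*485 + 437 = ((-450 + 272)*(82 + (-3/2 + 10)))*485 + 437 = -178*(82 + 17/2)*485 + 437 = -178*181/2*485 + 437 = -16109*485 + 437 = -7812865 + 437 = -7812428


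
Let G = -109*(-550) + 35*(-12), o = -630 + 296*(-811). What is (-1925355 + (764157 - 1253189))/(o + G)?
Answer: 2414387/181156 ≈ 13.328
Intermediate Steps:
o = -240686 (o = -630 - 240056 = -240686)
G = 59530 (G = 59950 - 420 = 59530)
(-1925355 + (764157 - 1253189))/(o + G) = (-1925355 + (764157 - 1253189))/(-240686 + 59530) = (-1925355 - 489032)/(-181156) = -2414387*(-1/181156) = 2414387/181156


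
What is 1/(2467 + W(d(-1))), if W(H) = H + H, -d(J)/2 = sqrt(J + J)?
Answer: 2467/6086121 + 4*I*sqrt(2)/6086121 ≈ 0.00040535 + 9.2947e-7*I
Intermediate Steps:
d(J) = -2*sqrt(2)*sqrt(J) (d(J) = -2*sqrt(J + J) = -2*sqrt(2)*sqrt(J))
W(H) = 2*H
1/(2467 + W(d(-1))) = 1/(2467 + 2*(-2*sqrt(2)*sqrt(-1))) = 1/(2467 + 2*(-2*sqrt(2)*I)) = 1/(2467 + 2*(-2*I*sqrt(2))) = 1/(2467 - 4*I*sqrt(2))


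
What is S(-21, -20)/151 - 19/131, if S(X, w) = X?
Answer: -5620/19781 ≈ -0.28411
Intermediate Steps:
S(-21, -20)/151 - 19/131 = -21/151 - 19/131 = -5620/19781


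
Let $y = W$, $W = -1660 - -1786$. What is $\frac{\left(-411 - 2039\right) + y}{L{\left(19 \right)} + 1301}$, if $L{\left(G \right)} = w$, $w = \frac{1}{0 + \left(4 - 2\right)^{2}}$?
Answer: $- \frac{9296}{5205} \approx -1.786$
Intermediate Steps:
$w = \frac{1}{4}$ ($w = \frac{1}{0 + 2^{2}} = \frac{1}{0 + 4} = \frac{1}{4} \approx 0.25$)
$L{\left(G \right)} = \frac{1}{4}$
$W = 126$ ($W = -1660 + 1786 = 126$)
$y = 126$
$\frac{\left(-411 - 2039\right) + y}{L{\left(19 \right)} + 1301} = \frac{\left(-411 - 2039\right) + 126}{\frac{1}{4} + 1301} = \frac{-2450 + 126}{\frac{5205}{4}} = \left(-2324\right) \frac{4}{5205} = - \frac{9296}{5205}$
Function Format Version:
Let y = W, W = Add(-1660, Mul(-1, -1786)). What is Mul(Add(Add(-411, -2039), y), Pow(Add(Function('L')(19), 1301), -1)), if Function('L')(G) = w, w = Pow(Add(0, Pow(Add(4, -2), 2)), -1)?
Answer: Rational(-9296, 5205) ≈ -1.7860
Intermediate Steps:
w = Rational(1, 4) (w = Pow(Add(0, Pow(2, 2)), -1) = Pow(Add(0, 4), -1) = Pow(4, -1) = Rational(1, 4) ≈ 0.25000)
Function('L')(G) = Rational(1, 4)
W = 126 (W = Add(-1660, 1786) = 126)
y = 126
Mul(Add(Add(-411, -2039), y), Pow(Add(Function('L')(19), 1301), -1)) = Mul(Add(Add(-411, -2039), 126), Pow(Add(Rational(1, 4), 1301), -1)) = Mul(Add(-2450, 126), Pow(Rational(5205, 4), -1)) = Mul(-2324, Rational(4, 5205)) = Rational(-9296, 5205)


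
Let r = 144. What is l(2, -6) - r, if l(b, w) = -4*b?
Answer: -152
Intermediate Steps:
l(2, -6) - r = -4*2 - 1*144 = -8 - 144 = -152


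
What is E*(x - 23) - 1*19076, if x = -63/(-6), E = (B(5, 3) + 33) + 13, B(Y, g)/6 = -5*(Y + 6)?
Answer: -15526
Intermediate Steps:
B(Y, g) = -180 - 30*Y (B(Y, g) = 6*(-5*(Y + 6)) = 6*(-5*(6 + Y)) = 6*(-30 - 5*Y) = -180 - 30*Y)
E = -284 (E = ((-180 - 30*5) + 33) + 13 = ((-180 - 150) + 33) + 13 = (-330 + 33) + 13 = -297 + 13 = -284)
x = 21/2 (x = -63*(-1/6) = 21/2 ≈ 10.500)
E*(x - 23) - 1*19076 = -284*(21/2 - 23) - 1*19076 = -284*(-25/2) - 19076 = 3550 - 19076 = -15526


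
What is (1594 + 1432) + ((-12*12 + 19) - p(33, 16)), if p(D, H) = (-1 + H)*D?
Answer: 2406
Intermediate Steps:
p(D, H) = D*(-1 + H)
(1594 + 1432) + ((-12*12 + 19) - p(33, 16)) = (1594 + 1432) + ((-12*12 + 19) - 33*(-1 + 16)) = 3026 + ((-144 + 19) - 33*15) = 3026 + (-125 - 1*495) = 3026 + (-125 - 495) = 3026 - 620 = 2406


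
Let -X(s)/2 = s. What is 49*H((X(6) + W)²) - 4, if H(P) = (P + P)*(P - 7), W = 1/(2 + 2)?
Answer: 226980865/128 ≈ 1.7733e+6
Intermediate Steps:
X(s) = -2*s
W = ¼ (W = 1/4 = ¼ ≈ 0.25000)
H(P) = 2*P*(-7 + P) (H(P) = (2*P)*(-7 + P) = 2*P*(-7 + P))
49*H((X(6) + W)²) - 4 = 49*(2*(-2*6 + ¼)²*(-7 + (-2*6 + ¼)²)) - 4 = 49*(2*(-12 + ¼)²*(-7 + (-12 + ¼)²)) - 4 = 49*(2*(-47/4)²*(-7 + (-47/4)²)) - 4 = 49*(2*(2209/16)*(-7 + 2209/16)) - 4 = 49*(2*(2209/16)*(2097/16)) - 4 = 49*(4632273/128) - 4 = 226981377/128 - 4 = 226980865/128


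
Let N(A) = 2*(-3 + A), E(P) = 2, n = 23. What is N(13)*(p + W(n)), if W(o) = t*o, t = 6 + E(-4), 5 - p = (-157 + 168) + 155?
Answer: 460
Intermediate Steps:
p = -161 (p = 5 - ((-157 + 168) + 155) = 5 - (11 + 155) = 5 - 1*166 = 5 - 166 = -161)
N(A) = -6 + 2*A
t = 8 (t = 6 + 2 = 8)
W(o) = 8*o
N(13)*(p + W(n)) = (-6 + 2*13)*(-161 + 8*23) = (-6 + 26)*(-161 + 184) = 20*23 = 460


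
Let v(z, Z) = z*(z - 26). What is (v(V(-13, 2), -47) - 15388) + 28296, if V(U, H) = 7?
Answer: 12775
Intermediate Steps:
v(z, Z) = z*(-26 + z)
(v(V(-13, 2), -47) - 15388) + 28296 = (7*(-26 + 7) - 15388) + 28296 = (7*(-19) - 15388) + 28296 = (-133 - 15388) + 28296 = -15521 + 28296 = 12775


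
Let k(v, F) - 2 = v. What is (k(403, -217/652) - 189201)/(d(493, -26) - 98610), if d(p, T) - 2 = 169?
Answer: 62932/32813 ≈ 1.9179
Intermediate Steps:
k(v, F) = 2 + v
d(p, T) = 171 (d(p, T) = 2 + 169 = 171)
(k(403, -217/652) - 189201)/(d(493, -26) - 98610) = ((2 + 403) - 189201)/(171 - 98610) = (405 - 189201)/(-98439) = -188796*(-1/98439) = 62932/32813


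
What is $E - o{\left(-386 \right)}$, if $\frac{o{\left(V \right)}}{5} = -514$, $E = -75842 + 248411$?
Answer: $175139$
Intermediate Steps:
$E = 172569$
$o{\left(V \right)} = -2570$ ($o{\left(V \right)} = 5 \left(-514\right) = -2570$)
$E - o{\left(-386 \right)} = 172569 - -2570 = 172569 + 2570 = 175139$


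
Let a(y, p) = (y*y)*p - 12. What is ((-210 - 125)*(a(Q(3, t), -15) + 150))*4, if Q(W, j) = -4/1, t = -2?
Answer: 136680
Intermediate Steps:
Q(W, j) = -4 (Q(W, j) = -4*1 = -4)
a(y, p) = -12 + p*y**2 (a(y, p) = y**2*p - 12 = p*y**2 - 12 = -12 + p*y**2)
((-210 - 125)*(a(Q(3, t), -15) + 150))*4 = ((-210 - 125)*((-12 - 15*(-4)**2) + 150))*4 = -335*((-12 - 15*16) + 150)*4 = -335*((-12 - 240) + 150)*4 = -335*(-252 + 150)*4 = -335*(-102)*4 = 34170*4 = 136680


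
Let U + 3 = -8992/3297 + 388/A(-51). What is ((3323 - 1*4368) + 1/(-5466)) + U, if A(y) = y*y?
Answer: -5471606525321/5208185178 ≈ -1050.6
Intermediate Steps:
A(y) = y**2
U = -15945149/2858499 (U = -3 + (-8992/3297 + 388/((-51)**2)) = -3 + (-8992*1/3297 + 388/2601) = -3 + (-8992/3297 + 388*(1/2601)) = -3 + (-8992/3297 + 388/2601) = -3 - 7369652/2858499 = -15945149/2858499 ≈ -5.5782)
((3323 - 1*4368) + 1/(-5466)) + U = ((3323 - 1*4368) + 1/(-5466)) - 15945149/2858499 = ((3323 - 4368) - 1/5466) - 15945149/2858499 = (-1045 - 1/5466) - 15945149/2858499 = -5711971/5466 - 15945149/2858499 = -5471606525321/5208185178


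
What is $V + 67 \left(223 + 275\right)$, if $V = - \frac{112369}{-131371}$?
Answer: $\frac{4383437155}{131371} \approx 33367.0$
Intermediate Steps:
$V = \frac{112369}{131371}$ ($V = \left(-112369\right) \left(- \frac{1}{131371}\right) = \frac{112369}{131371} \approx 0.85536$)
$V + 67 \left(223 + 275\right) = \frac{112369}{131371} + 67 \left(223 + 275\right) = \frac{112369}{131371} + 67 \cdot 498 = \frac{112369}{131371} + 33366 = \frac{4383437155}{131371}$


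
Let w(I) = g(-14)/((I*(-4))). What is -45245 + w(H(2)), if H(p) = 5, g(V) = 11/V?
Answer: -12668589/280 ≈ -45245.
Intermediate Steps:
w(I) = 11/(56*I) (w(I) = (11/(-14))/((I*(-4))) = (11*(-1/14))/((-4*I)) = -(-11)/(56*I) = 11/(56*I))
-45245 + w(H(2)) = -45245 + (11/56)/5 = -45245 + (11/56)*(⅕) = -45245 + 11/280 = -12668589/280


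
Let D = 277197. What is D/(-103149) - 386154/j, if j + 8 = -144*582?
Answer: 2766309199/1440922764 ≈ 1.9198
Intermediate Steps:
j = -83816 (j = -8 - 144*582 = -8 - 83808 = -83816)
D/(-103149) - 386154/j = 277197/(-103149) - 386154/(-83816) = 277197*(-1/103149) - 386154*(-1/83816) = -92399/34383 + 193077/41908 = 2766309199/1440922764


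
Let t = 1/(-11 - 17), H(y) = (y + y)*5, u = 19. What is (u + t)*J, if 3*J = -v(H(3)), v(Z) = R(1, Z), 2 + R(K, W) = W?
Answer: -177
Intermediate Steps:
R(K, W) = -2 + W
H(y) = 10*y (H(y) = (2*y)*5 = 10*y)
v(Z) = -2 + Z
t = -1/28 (t = 1/(-28) = -1/28 ≈ -0.035714)
J = -28/3 (J = (-(-2 + 10*3))/3 = (-(-2 + 30))/3 = (-1*28)/3 = (⅓)*(-28) = -28/3 ≈ -9.3333)
(u + t)*J = (19 - 1/28)*(-28/3) = (531/28)*(-28/3) = -177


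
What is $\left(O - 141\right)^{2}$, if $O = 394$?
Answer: $64009$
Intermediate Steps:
$\left(O - 141\right)^{2} = \left(394 - 141\right)^{2} = 253^{2} = 64009$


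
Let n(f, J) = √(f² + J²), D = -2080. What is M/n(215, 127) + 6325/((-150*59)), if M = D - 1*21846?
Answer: -253/354 - 11963*√62354/31177 ≈ -96.531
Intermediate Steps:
n(f, J) = √(J² + f²)
M = -23926 (M = -2080 - 1*21846 = -2080 - 21846 = -23926)
M/n(215, 127) + 6325/((-150*59)) = -23926/√(127² + 215²) + 6325/((-150*59)) = -23926/√(16129 + 46225) + 6325/(-8850) = -23926*√62354/62354 + 6325*(-1/8850) = -11963*√62354/31177 - 253/354 = -253/354 - 11963*√62354/31177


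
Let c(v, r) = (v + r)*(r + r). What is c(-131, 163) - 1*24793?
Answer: -14361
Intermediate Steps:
c(v, r) = 2*r*(r + v) (c(v, r) = (r + v)*(2*r) = 2*r*(r + v))
c(-131, 163) - 1*24793 = 2*163*(163 - 131) - 1*24793 = 2*163*32 - 24793 = 10432 - 24793 = -14361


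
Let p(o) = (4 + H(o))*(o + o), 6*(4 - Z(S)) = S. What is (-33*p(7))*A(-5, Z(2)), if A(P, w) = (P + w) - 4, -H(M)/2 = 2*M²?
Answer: -473088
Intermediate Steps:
Z(S) = 4 - S/6
H(M) = -4*M²
p(o) = 2*o*(4 - 4*o²) (p(o) = (4 - 4*o²)*(o + o) = (4 - 4*o²)*(2*o) = 2*o*(4 - 4*o²))
A(P, w) = -4 + P + w
(-33*p(7))*A(-5, Z(2)) = (-264*7*(1 - 1*7²))*(-4 - 5 + (4 - ⅙*2)) = (-264*7*(1 - 1*49))*(-4 - 5 + (4 - ⅓)) = (-264*7*(1 - 49))*(-4 - 5 + 11/3) = -264*7*(-48)*(-16/3) = -33*(-2688)*(-16/3) = 88704*(-16/3) = -473088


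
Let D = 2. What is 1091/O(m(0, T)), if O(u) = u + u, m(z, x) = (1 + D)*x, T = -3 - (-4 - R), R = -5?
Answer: -1091/24 ≈ -45.458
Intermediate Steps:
T = -4 (T = -3 - (-4 - 1*(-5)) = -3 - (-4 + 5) = -3 - 1*1 = -3 - 1 = -4)
m(z, x) = 3*x (m(z, x) = (1 + 2)*x = 3*x)
O(u) = 2*u
1091/O(m(0, T)) = 1091/((2*(3*(-4)))) = 1091/((2*(-12))) = 1091/(-24) = 1091*(-1/24) = -1091/24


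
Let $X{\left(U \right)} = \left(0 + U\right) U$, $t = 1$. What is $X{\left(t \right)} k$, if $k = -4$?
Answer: $-4$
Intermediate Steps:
$X{\left(U \right)} = U^{2}$ ($X{\left(U \right)} = U U = U^{2}$)
$X{\left(t \right)} k = 1^{2} \left(-4\right) = 1 \left(-4\right) = -4$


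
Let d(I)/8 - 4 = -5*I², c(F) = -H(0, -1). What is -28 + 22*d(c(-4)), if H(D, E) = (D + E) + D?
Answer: -204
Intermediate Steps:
H(D, E) = E + 2*D
c(F) = 1 (c(F) = -(-1 + 2*0) = -(-1 + 0) = -1*(-1) = 1)
d(I) = 32 - 40*I² (d(I) = 32 + 8*(-5*I²) = 32 - 40*I²)
-28 + 22*d(c(-4)) = -28 + 22*(32 - 40*1²) = -28 + 22*(32 - 40*1) = -28 + 22*(32 - 40) = -28 + 22*(-8) = -28 - 176 = -204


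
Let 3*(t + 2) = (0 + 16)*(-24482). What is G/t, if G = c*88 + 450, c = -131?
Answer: 16617/195859 ≈ 0.084842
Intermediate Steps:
G = -11078 (G = -131*88 + 450 = -11528 + 450 = -11078)
t = -391718/3 (t = -2 + ((0 + 16)*(-24482))/3 = -2 + (16*(-24482))/3 = -2 + (⅓)*(-391712) = -2 - 391712/3 = -391718/3 ≈ -1.3057e+5)
G/t = -11078/(-391718/3) = -11078*(-3/391718) = 16617/195859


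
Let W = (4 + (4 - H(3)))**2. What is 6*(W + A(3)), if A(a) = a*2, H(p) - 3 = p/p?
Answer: 132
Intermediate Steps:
H(p) = 4 (H(p) = 3 + p/p = 3 + 1 = 4)
A(a) = 2*a
W = 16 (W = (4 + (4 - 1*4))**2 = (4 + (4 - 4))**2 = (4 + 0)**2 = 4**2 = 16)
6*(W + A(3)) = 6*(16 + 2*3) = 6*(16 + 6) = 6*22 = 132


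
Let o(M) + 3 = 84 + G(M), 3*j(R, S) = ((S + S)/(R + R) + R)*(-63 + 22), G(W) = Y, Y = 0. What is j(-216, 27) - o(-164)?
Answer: 68945/24 ≈ 2872.7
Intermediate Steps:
G(W) = 0
j(R, S) = -41*R/3 - 41*S/(3*R) (j(R, S) = (((S + S)/(R + R) + R)*(-63 + 22))/3 = (((2*S)/((2*R)) + R)*(-41))/3 = (((2*S)*(1/(2*R)) + R)*(-41))/3 = ((S/R + R)*(-41))/3 = ((R + S/R)*(-41))/3 = (-41*R - 41*S/R)/3 = -41*R/3 - 41*S/(3*R))
o(M) = 81 (o(M) = -3 + (84 + 0) = -3 + 84 = 81)
j(-216, 27) - o(-164) = (41/3)*(-1*27 - 1*(-216)²)/(-216) - 1*81 = (41/3)*(-1/216)*(-27 - 1*46656) - 81 = (41/3)*(-1/216)*(-27 - 46656) - 81 = (41/3)*(-1/216)*(-46683) - 81 = 70889/24 - 81 = 68945/24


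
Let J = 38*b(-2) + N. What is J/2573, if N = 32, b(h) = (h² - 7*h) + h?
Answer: 640/2573 ≈ 0.24874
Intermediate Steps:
b(h) = h² - 6*h
J = 640 (J = 38*(-2*(-6 - 2)) + 32 = 38*(-2*(-8)) + 32 = 38*16 + 32 = 608 + 32 = 640)
J/2573 = 640/2573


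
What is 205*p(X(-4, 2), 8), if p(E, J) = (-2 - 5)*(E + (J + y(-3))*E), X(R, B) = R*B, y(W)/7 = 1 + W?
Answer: -57400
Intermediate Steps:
y(W) = 7 + 7*W (y(W) = 7*(1 + W) = 7 + 7*W)
X(R, B) = B*R
p(E, J) = -7*E - 7*E*(-14 + J) (p(E, J) = (-2 - 5)*(E + (J + (7 + 7*(-3)))*E) = -7*(E + (J + (7 - 21))*E) = -7*(E + (J - 14)*E) = -7*(E + (-14 + J)*E) = -7*(E + E*(-14 + J)) = -7*E - 7*E*(-14 + J))
205*p(X(-4, 2), 8) = 205*(7*(2*(-4))*(13 - 1*8)) = 205*(7*(-8)*(13 - 8)) = 205*(7*(-8)*5) = 205*(-280) = -57400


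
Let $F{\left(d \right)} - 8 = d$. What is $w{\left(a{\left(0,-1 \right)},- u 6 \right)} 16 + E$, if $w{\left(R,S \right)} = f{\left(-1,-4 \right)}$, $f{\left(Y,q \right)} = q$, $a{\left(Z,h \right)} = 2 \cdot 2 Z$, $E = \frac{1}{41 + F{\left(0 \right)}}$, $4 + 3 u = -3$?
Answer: $- \frac{3135}{49} \approx -63.98$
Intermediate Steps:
$u = - \frac{7}{3}$ ($u = - \frac{4}{3} + \frac{1}{3} \left(-3\right) = - \frac{4}{3} - 1 = - \frac{7}{3} \approx -2.3333$)
$F{\left(d \right)} = 8 + d$
$E = \frac{1}{49}$ ($E = \frac{1}{41 + \left(8 + 0\right)} = \frac{1}{41 + 8} = \frac{1}{49} \approx 0.020408$)
$a{\left(Z,h \right)} = 4 Z$
$w{\left(R,S \right)} = -4$
$w{\left(a{\left(0,-1 \right)},- u 6 \right)} 16 + E = \left(-4\right) 16 + \frac{1}{49} = -64 + \frac{1}{49} = - \frac{3135}{49}$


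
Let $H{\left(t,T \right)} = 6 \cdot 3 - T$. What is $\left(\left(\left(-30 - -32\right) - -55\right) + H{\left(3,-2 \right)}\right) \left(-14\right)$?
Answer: $-1078$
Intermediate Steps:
$H{\left(t,T \right)} = 18 - T$
$\left(\left(\left(-30 - -32\right) - -55\right) + H{\left(3,-2 \right)}\right) \left(-14\right) = \left(\left(\left(-30 - -32\right) - -55\right) + \left(18 - -2\right)\right) \left(-14\right) = \left(\left(\left(-30 + 32\right) + 55\right) + \left(18 + 2\right)\right) \left(-14\right) = \left(\left(2 + 55\right) + 20\right) \left(-14\right) = \left(57 + 20\right) \left(-14\right) = 77 \left(-14\right) = -1078$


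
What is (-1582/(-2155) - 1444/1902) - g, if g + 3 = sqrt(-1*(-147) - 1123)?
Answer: 6096787/2049405 - 4*I*sqrt(61) ≈ 2.9749 - 31.241*I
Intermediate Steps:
g = -3 + 4*I*sqrt(61) (g = -3 + sqrt(-1*(-147) - 1123) = -3 + sqrt(147 - 1123) = -3 + sqrt(-976) = -3 + 4*I*sqrt(61) ≈ -3.0 + 31.241*I)
(-1582/(-2155) - 1444/1902) - g = (-1582/(-2155) - 1444/1902) - (-3 + 4*I*sqrt(61)) = (-1582*(-1/2155) - 1444*1/1902) + (3 - 4*I*sqrt(61)) = (1582/2155 - 722/951) + (3 - 4*I*sqrt(61)) = -51428/2049405 + (3 - 4*I*sqrt(61)) = 6096787/2049405 - 4*I*sqrt(61)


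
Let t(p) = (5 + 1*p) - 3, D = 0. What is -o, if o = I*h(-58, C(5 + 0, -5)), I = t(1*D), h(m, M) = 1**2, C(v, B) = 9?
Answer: -2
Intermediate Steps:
t(p) = 2 + p (t(p) = (5 + p) - 3 = 2 + p)
h(m, M) = 1
I = 2 (I = 2 + 1*0 = 2 + 0 = 2)
o = 2 (o = 2*1 = 2)
-o = -1*2 = -2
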